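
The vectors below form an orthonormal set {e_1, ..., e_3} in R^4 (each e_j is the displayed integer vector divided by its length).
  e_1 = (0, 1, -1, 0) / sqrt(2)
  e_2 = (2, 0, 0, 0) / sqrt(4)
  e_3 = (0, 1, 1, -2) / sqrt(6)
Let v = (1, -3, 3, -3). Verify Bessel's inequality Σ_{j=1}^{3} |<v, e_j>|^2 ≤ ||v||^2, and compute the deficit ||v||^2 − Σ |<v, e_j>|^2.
Σ |<v, e_j>|^2 = 25; ||v||^2 = 28; deficit = 3

Write each e_j = u_j / sqrt(<u_j, u_j>) where u_j is the displayed integer vector. Then <v, e_j> = <v, u_j> / sqrt(<u_j, u_j>), so |<v, e_j>|^2 = <v, u_j>^2 / <u_j, u_j>.
Coefficients: <v, e_1> = -6/sqrt(2), <v, e_2> = 2/sqrt(4), <v, e_3> = 6/sqrt(6).
Square and sum: Σ |<v, e_j>|^2 = 25.
Compute ||v||^2 = v·v = 28.
Deficit = 28 − 25 = 3 ≥ 0, confirming Bessel's inequality. (The deficit equals ||v − Σ <v,e_j> e_j||^2, the squared distance from v to span{e_j}.)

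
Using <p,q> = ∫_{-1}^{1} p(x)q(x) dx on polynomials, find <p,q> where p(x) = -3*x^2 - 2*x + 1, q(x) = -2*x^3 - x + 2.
<p,q> = 44/15

Expand the product: p(x)·q(x) = 6*x^5 + 4*x^4 + x^3 - 4*x^2 - 5*x + 2.
∫_{-1}^{1} of each monomial x^k gives [2/(k+1) if k even, 0 if k odd]. Integrating term-by-term (or equivalently evaluating the antiderivative F(x) = x^6 + 4*x^5/5 + x^4/4 - 4*x^3/3 - 5*x^2/2 + 2*x at the endpoints):
  F(1) − F(−1) = 13/60 − (-163/60) = 44/15.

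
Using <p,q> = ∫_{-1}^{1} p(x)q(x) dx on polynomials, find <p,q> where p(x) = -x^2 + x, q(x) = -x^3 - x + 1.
<p,q> = -26/15

Expand the product: p(x)·q(x) = x^5 - x^4 + x^3 - 2*x^2 + x.
∫_{-1}^{1} of each monomial x^k gives [2/(k+1) if k even, 0 if k odd]. Integrating term-by-term (or equivalently evaluating the antiderivative F(x) = x^6/6 - x^5/5 + x^4/4 - 2*x^3/3 + x^2/2 at the endpoints):
  F(1) − F(−1) = 1/20 − (107/60) = -26/15.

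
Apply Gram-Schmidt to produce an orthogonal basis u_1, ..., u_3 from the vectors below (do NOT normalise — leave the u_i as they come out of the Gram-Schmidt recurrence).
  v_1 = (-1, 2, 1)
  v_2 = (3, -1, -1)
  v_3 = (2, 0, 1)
Orthogonal basis:
  u_1 = (-1, 2, 1)
  u_2 = (2, 1, 0)
  u_3 = (7/30, -7/15, 7/6)

Apply the Gram-Schmidt recurrence
  u_1 = v_1
  u_i = v_i − Σ_{j<i} ((v_i · u_j) / (u_j · u_j)) · u_j.

Step by step this gives:
  u_1 = (-1, 2, 1)
  u_2 = (2, 1, 0)
  u_3 = (7/30, -7/15, 7/6)

Orthogonality check:
  u_2 · u_1 = 0 (should be 0)
  u_3 · u_1 = 0 (should be 0)
  u_3 · u_2 = 0 (should be 0)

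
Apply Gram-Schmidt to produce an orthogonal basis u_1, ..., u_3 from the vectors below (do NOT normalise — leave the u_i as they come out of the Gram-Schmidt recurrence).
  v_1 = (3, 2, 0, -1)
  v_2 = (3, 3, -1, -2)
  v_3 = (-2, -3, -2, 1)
Orthogonal basis:
  u_1 = (3, 2, 0, -1)
  u_2 = (-9/14, 4/7, -1, -11/14)
  u_3 = (1, -4/3, -5/3, 1/3)

Apply the Gram-Schmidt recurrence
  u_1 = v_1
  u_i = v_i − Σ_{j<i} ((v_i · u_j) / (u_j · u_j)) · u_j.

Step by step this gives:
  u_1 = (3, 2, 0, -1)
  u_2 = (-9/14, 4/7, -1, -11/14)
  u_3 = (1, -4/3, -5/3, 1/3)

Orthogonality check:
  u_2 · u_1 = 0 (should be 0)
  u_3 · u_1 = 0 (should be 0)
  u_3 · u_2 = 0 (should be 0)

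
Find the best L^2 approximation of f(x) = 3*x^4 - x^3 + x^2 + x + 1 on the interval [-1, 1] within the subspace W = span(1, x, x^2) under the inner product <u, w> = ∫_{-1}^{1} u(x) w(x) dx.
g(x) = 25*x^2/7 + 2*x/5 + 26/35

The best approximation g ∈ W is the orthogonal projection of f onto W. Writing g = a_0 + a_1 x + a_2 x^2, the coefficients solve the normal equations G · a = b where
  G_{ij} = <φ_i, φ_j> and b_i = <f, φ_i>, with φ_0 = 1, φ_1 = x, φ_2 = x^2.
G =
  [2, 0, 2/3]
  [0, 2/3, 0]
  [2/3, 0, 2/5],
b = (58/15, 4/15, 202/105).
Solving gives a_0 = 26/35, a_1 = 2/5, a_2 = 25/7, so
  g(x) = 25*x^2/7 + 2*x/5 + 26/35.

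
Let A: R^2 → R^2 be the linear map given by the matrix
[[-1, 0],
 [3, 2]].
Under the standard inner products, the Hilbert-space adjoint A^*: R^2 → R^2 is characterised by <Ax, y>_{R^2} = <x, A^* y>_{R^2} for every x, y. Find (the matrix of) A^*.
A^* = A^T =
[[-1, 3],
 [0, 2]]

For real matrices with standard dot products, the defining identity <Ax, y> = <x, A^* y> gives (Ax)^T y = x^T (A^*) y, i.e. x^T A^T y = x^T (A^*) y. Since this holds for all x, y, we must have A^* = A^T. Therefore
A^* =
[[-1, 3],
 [0, 2]].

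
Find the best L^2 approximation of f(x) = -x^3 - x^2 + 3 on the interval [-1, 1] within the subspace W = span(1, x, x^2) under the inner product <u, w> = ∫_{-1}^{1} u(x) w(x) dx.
g(x) = -x^2 - 3*x/5 + 3

The best approximation g ∈ W is the orthogonal projection of f onto W. Writing g = a_0 + a_1 x + a_2 x^2, the coefficients solve the normal equations G · a = b where
  G_{ij} = <φ_i, φ_j> and b_i = <f, φ_i>, with φ_0 = 1, φ_1 = x, φ_2 = x^2.
G =
  [2, 0, 2/3]
  [0, 2/3, 0]
  [2/3, 0, 2/5],
b = (16/3, -2/5, 8/5).
Solving gives a_0 = 3, a_1 = -3/5, a_2 = -1, so
  g(x) = -x^2 - 3*x/5 + 3.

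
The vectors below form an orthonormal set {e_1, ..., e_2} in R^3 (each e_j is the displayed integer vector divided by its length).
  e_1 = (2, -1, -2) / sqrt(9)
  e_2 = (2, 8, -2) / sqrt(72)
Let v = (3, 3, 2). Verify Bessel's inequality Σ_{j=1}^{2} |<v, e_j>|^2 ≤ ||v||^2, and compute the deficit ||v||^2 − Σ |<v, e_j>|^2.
Σ |<v, e_j>|^2 = 19/2; ||v||^2 = 22; deficit = 25/2

Write each e_j = u_j / sqrt(<u_j, u_j>) where u_j is the displayed integer vector. Then <v, e_j> = <v, u_j> / sqrt(<u_j, u_j>), so |<v, e_j>|^2 = <v, u_j>^2 / <u_j, u_j>.
Coefficients: <v, e_1> = -1/sqrt(9), <v, e_2> = 26/sqrt(72).
Square and sum: Σ |<v, e_j>|^2 = 19/2.
Compute ||v||^2 = v·v = 22.
Deficit = 22 − 19/2 = 25/2 ≥ 0, confirming Bessel's inequality. (The deficit equals ||v − Σ <v,e_j> e_j||^2, the squared distance from v to span{e_j}.)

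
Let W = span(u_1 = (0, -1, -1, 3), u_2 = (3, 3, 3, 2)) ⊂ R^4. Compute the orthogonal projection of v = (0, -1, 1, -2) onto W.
proj_W(v) = (-12/31, 54/341, 54/341, -646/341)

Set up U = [u_1 | ... | u_2] ∈ R^(4×2). The projector onto W = col(U) is P = U (U^T U)^(-1) U^T.
Compute U^T U =
  [11, 0]
  [0, 31],
and U^T v = (-6, -4).
Solve U^T U · c = U^T v for the coefficients: c = (-6/11, -4/31). The projection is proj_W(v) = U c.
Check: (v - proj_W(v)) · u_1 = 0  (should be 0).
Check: (v - proj_W(v)) · u_2 = 0  (should be 0).
Result: proj_W(v) = (-12/31, 54/341, 54/341, -646/341).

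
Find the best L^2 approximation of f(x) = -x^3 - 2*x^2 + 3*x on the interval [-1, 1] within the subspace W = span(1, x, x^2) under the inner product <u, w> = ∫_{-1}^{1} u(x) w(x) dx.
g(x) = -2*x^2 + 12*x/5

The best approximation g ∈ W is the orthogonal projection of f onto W. Writing g = a_0 + a_1 x + a_2 x^2, the coefficients solve the normal equations G · a = b where
  G_{ij} = <φ_i, φ_j> and b_i = <f, φ_i>, with φ_0 = 1, φ_1 = x, φ_2 = x^2.
G =
  [2, 0, 2/3]
  [0, 2/3, 0]
  [2/3, 0, 2/5],
b = (-4/3, 8/5, -4/5).
Solving gives a_0 = 0, a_1 = 12/5, a_2 = -2, so
  g(x) = -2*x^2 + 12*x/5.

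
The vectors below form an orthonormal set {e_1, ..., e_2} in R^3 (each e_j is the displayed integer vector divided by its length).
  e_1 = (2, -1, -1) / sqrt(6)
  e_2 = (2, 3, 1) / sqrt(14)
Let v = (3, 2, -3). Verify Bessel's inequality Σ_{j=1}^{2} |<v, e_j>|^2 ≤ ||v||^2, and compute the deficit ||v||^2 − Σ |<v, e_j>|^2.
Σ |<v, e_j>|^2 = 293/21; ||v||^2 = 22; deficit = 169/21

Write each e_j = u_j / sqrt(<u_j, u_j>) where u_j is the displayed integer vector. Then <v, e_j> = <v, u_j> / sqrt(<u_j, u_j>), so |<v, e_j>|^2 = <v, u_j>^2 / <u_j, u_j>.
Coefficients: <v, e_1> = 7/sqrt(6), <v, e_2> = 9/sqrt(14).
Square and sum: Σ |<v, e_j>|^2 = 293/21.
Compute ||v||^2 = v·v = 22.
Deficit = 22 − 293/21 = 169/21 ≥ 0, confirming Bessel's inequality. (The deficit equals ||v − Σ <v,e_j> e_j||^2, the squared distance from v to span{e_j}.)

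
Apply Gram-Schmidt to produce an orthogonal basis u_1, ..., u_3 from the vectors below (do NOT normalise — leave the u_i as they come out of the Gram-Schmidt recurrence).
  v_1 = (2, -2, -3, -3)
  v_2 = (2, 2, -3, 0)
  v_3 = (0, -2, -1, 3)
Orthogonal basis:
  u_1 = (2, -2, -3, -3)
  u_2 = (17/13, 35/13, -51/26, 27/26)
  u_3 = (66/361, -756/361, -460/361, 1008/361)

Apply the Gram-Schmidt recurrence
  u_1 = v_1
  u_i = v_i − Σ_{j<i} ((v_i · u_j) / (u_j · u_j)) · u_j.

Step by step this gives:
  u_1 = (2, -2, -3, -3)
  u_2 = (17/13, 35/13, -51/26, 27/26)
  u_3 = (66/361, -756/361, -460/361, 1008/361)

Orthogonality check:
  u_2 · u_1 = 0 (should be 0)
  u_3 · u_1 = 0 (should be 0)
  u_3 · u_2 = 0 (should be 0)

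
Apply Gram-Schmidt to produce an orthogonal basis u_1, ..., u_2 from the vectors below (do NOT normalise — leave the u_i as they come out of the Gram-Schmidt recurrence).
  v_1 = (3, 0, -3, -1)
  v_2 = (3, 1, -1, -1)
Orthogonal basis:
  u_1 = (3, 0, -3, -1)
  u_2 = (18/19, 1, 20/19, -6/19)

Apply the Gram-Schmidt recurrence
  u_1 = v_1
  u_i = v_i − Σ_{j<i} ((v_i · u_j) / (u_j · u_j)) · u_j.

Step by step this gives:
  u_1 = (3, 0, -3, -1)
  u_2 = (18/19, 1, 20/19, -6/19)

Orthogonality check:
  u_2 · u_1 = 0 (should be 0)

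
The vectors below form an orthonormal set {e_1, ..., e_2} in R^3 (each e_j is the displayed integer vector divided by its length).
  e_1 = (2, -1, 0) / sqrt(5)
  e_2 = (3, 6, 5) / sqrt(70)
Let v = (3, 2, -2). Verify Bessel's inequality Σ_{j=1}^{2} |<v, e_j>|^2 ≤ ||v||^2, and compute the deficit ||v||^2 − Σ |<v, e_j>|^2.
Σ |<v, e_j>|^2 = 69/14; ||v||^2 = 17; deficit = 169/14

Write each e_j = u_j / sqrt(<u_j, u_j>) where u_j is the displayed integer vector. Then <v, e_j> = <v, u_j> / sqrt(<u_j, u_j>), so |<v, e_j>|^2 = <v, u_j>^2 / <u_j, u_j>.
Coefficients: <v, e_1> = 4/sqrt(5), <v, e_2> = 11/sqrt(70).
Square and sum: Σ |<v, e_j>|^2 = 69/14.
Compute ||v||^2 = v·v = 17.
Deficit = 17 − 69/14 = 169/14 ≥ 0, confirming Bessel's inequality. (The deficit equals ||v − Σ <v,e_j> e_j||^2, the squared distance from v to span{e_j}.)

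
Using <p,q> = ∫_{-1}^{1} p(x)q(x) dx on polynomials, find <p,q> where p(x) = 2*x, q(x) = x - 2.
<p,q> = 4/3

Expand the product: p(x)·q(x) = 2*x^2 - 4*x.
∫_{-1}^{1} of each monomial x^k gives [2/(k+1) if k even, 0 if k odd]. Integrating term-by-term (or equivalently evaluating the antiderivative F(x) = 2*x^3/3 - 2*x^2 at the endpoints):
  F(1) − F(−1) = -4/3 − (-8/3) = 4/3.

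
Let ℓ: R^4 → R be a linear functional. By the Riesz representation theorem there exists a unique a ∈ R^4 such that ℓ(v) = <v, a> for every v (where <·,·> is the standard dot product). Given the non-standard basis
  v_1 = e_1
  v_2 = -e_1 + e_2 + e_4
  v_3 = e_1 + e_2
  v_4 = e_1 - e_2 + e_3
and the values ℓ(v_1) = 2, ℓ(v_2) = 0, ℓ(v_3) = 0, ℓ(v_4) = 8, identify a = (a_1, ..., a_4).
a = (2, -2, 4, 4)

Write a = (a_1, ..., a_4) in the standard basis. For each basis vector v_i, ℓ(v_i) = <v_i, a> is a linear equation in the a_j's. Collect the n equations into a matrix system V a = ℓ, where row i of V is v_i (expressed in the standard basis). Since V is invertible (lower-triangular with 1s on the diagonal, up to permutation), solve by back-substitution:
  V =
[[1, 0, 0, 0],
 [-1, 1, 0, 1],
 [1, 1, 0, 0],
 [1, -1, 1, 0]]
  V a = (2, 0, 0, 8)
Solving gives a = (2, -2, 4, 4).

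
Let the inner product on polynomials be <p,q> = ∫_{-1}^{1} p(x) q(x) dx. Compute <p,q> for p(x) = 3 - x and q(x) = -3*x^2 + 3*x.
<p,q> = -8

Expand the product: p(x)·q(x) = 3*x^3 - 12*x^2 + 9*x.
∫_{-1}^{1} of each monomial x^k gives [2/(k+1) if k even, 0 if k odd]. Integrating term-by-term (or equivalently evaluating the antiderivative F(x) = 3*x^4/4 - 4*x^3 + 9*x^2/2 at the endpoints):
  F(1) − F(−1) = 5/4 − (37/4) = -8.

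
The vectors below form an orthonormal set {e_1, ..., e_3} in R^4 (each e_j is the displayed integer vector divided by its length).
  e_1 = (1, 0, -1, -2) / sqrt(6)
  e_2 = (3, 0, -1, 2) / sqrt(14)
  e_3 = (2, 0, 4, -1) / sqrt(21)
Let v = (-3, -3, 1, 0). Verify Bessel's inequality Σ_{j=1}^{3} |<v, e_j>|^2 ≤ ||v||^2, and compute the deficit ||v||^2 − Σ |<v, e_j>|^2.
Σ |<v, e_j>|^2 = 10; ||v||^2 = 19; deficit = 9

Write each e_j = u_j / sqrt(<u_j, u_j>) where u_j is the displayed integer vector. Then <v, e_j> = <v, u_j> / sqrt(<u_j, u_j>), so |<v, e_j>|^2 = <v, u_j>^2 / <u_j, u_j>.
Coefficients: <v, e_1> = -4/sqrt(6), <v, e_2> = -10/sqrt(14), <v, e_3> = -2/sqrt(21).
Square and sum: Σ |<v, e_j>|^2 = 10.
Compute ||v||^2 = v·v = 19.
Deficit = 19 − 10 = 9 ≥ 0, confirming Bessel's inequality. (The deficit equals ||v − Σ <v,e_j> e_j||^2, the squared distance from v to span{e_j}.)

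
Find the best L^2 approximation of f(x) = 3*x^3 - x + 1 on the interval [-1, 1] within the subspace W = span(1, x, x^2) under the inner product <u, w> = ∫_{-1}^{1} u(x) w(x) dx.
g(x) = 4*x/5 + 1

The best approximation g ∈ W is the orthogonal projection of f onto W. Writing g = a_0 + a_1 x + a_2 x^2, the coefficients solve the normal equations G · a = b where
  G_{ij} = <φ_i, φ_j> and b_i = <f, φ_i>, with φ_0 = 1, φ_1 = x, φ_2 = x^2.
G =
  [2, 0, 2/3]
  [0, 2/3, 0]
  [2/3, 0, 2/5],
b = (2, 8/15, 2/3).
Solving gives a_0 = 1, a_1 = 4/5, a_2 = 0, so
  g(x) = 4*x/5 + 1.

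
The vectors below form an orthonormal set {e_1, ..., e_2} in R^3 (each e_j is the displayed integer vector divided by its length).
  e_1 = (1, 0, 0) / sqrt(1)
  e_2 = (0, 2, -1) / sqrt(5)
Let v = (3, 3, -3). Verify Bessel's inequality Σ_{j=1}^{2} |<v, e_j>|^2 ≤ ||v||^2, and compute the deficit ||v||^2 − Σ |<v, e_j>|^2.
Σ |<v, e_j>|^2 = 126/5; ||v||^2 = 27; deficit = 9/5

Write each e_j = u_j / sqrt(<u_j, u_j>) where u_j is the displayed integer vector. Then <v, e_j> = <v, u_j> / sqrt(<u_j, u_j>), so |<v, e_j>|^2 = <v, u_j>^2 / <u_j, u_j>.
Coefficients: <v, e_1> = 3/sqrt(1), <v, e_2> = 9/sqrt(5).
Square and sum: Σ |<v, e_j>|^2 = 126/5.
Compute ||v||^2 = v·v = 27.
Deficit = 27 − 126/5 = 9/5 ≥ 0, confirming Bessel's inequality. (The deficit equals ||v − Σ <v,e_j> e_j||^2, the squared distance from v to span{e_j}.)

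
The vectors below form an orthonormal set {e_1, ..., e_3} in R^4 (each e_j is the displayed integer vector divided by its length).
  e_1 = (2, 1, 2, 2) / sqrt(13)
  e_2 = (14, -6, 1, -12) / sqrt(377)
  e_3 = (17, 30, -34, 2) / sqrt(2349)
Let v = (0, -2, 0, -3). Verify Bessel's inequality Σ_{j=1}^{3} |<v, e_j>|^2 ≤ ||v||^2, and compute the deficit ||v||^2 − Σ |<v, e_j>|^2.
Σ |<v, e_j>|^2 = 116/9; ||v||^2 = 13; deficit = 1/9

Write each e_j = u_j / sqrt(<u_j, u_j>) where u_j is the displayed integer vector. Then <v, e_j> = <v, u_j> / sqrt(<u_j, u_j>), so |<v, e_j>|^2 = <v, u_j>^2 / <u_j, u_j>.
Coefficients: <v, e_1> = -8/sqrt(13), <v, e_2> = 48/sqrt(377), <v, e_3> = -66/sqrt(2349).
Square and sum: Σ |<v, e_j>|^2 = 116/9.
Compute ||v||^2 = v·v = 13.
Deficit = 13 − 116/9 = 1/9 ≥ 0, confirming Bessel's inequality. (The deficit equals ||v − Σ <v,e_j> e_j||^2, the squared distance from v to span{e_j}.)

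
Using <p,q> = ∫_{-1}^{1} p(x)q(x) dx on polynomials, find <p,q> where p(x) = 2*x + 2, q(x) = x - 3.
<p,q> = -32/3

Expand the product: p(x)·q(x) = 2*x^2 - 4*x - 6.
∫_{-1}^{1} of each monomial x^k gives [2/(k+1) if k even, 0 if k odd]. Integrating term-by-term (or equivalently evaluating the antiderivative F(x) = 2*x^3/3 - 2*x^2 - 6*x at the endpoints):
  F(1) − F(−1) = -22/3 − (10/3) = -32/3.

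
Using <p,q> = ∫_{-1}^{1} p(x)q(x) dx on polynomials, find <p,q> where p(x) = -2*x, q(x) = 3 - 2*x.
<p,q> = 8/3

Expand the product: p(x)·q(x) = 4*x^2 - 6*x.
∫_{-1}^{1} of each monomial x^k gives [2/(k+1) if k even, 0 if k odd]. Integrating term-by-term (or equivalently evaluating the antiderivative F(x) = 4*x^3/3 - 3*x^2 at the endpoints):
  F(1) − F(−1) = -5/3 − (-13/3) = 8/3.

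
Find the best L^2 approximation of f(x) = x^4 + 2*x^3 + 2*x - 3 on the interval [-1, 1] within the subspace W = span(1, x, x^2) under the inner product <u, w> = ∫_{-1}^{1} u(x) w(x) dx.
g(x) = 6*x^2/7 + 16*x/5 - 108/35

The best approximation g ∈ W is the orthogonal projection of f onto W. Writing g = a_0 + a_1 x + a_2 x^2, the coefficients solve the normal equations G · a = b where
  G_{ij} = <φ_i, φ_j> and b_i = <f, φ_i>, with φ_0 = 1, φ_1 = x, φ_2 = x^2.
G =
  [2, 0, 2/3]
  [0, 2/3, 0]
  [2/3, 0, 2/5],
b = (-28/5, 32/15, -12/7).
Solving gives a_0 = -108/35, a_1 = 16/5, a_2 = 6/7, so
  g(x) = 6*x^2/7 + 16*x/5 - 108/35.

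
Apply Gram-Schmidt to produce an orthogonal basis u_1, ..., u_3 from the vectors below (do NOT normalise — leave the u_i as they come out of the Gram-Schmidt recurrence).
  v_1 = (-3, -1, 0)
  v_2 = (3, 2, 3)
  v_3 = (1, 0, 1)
Orthogonal basis:
  u_1 = (-3, -1, 0)
  u_2 = (-3/10, 9/10, 3)
  u_3 = (2/11, -6/11, 2/11)

Apply the Gram-Schmidt recurrence
  u_1 = v_1
  u_i = v_i − Σ_{j<i} ((v_i · u_j) / (u_j · u_j)) · u_j.

Step by step this gives:
  u_1 = (-3, -1, 0)
  u_2 = (-3/10, 9/10, 3)
  u_3 = (2/11, -6/11, 2/11)

Orthogonality check:
  u_2 · u_1 = 0 (should be 0)
  u_3 · u_1 = 0 (should be 0)
  u_3 · u_2 = 0 (should be 0)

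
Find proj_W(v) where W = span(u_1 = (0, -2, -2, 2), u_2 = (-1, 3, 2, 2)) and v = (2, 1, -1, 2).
proj_W(v) = (-1/3, 0, -1/3, 5/3)

Set up U = [u_1 | ... | u_2] ∈ R^(4×2). The projector onto W = col(U) is P = U (U^T U)^(-1) U^T.
Compute U^T U =
  [12, -6]
  [-6, 18],
and U^T v = (4, 3).
Solve U^T U · c = U^T v for the coefficients: c = (1/2, 1/3). The projection is proj_W(v) = U c.
Check: (v - proj_W(v)) · u_1 = 0  (should be 0).
Check: (v - proj_W(v)) · u_2 = 0  (should be 0).
Result: proj_W(v) = (-1/3, 0, -1/3, 5/3).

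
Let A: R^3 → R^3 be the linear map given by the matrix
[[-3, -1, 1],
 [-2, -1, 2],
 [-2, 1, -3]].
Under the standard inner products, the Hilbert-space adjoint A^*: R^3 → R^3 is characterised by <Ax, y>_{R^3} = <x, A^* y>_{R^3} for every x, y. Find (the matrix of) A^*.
A^* = A^T =
[[-3, -2, -2],
 [-1, -1, 1],
 [1, 2, -3]]

For real matrices with standard dot products, the defining identity <Ax, y> = <x, A^* y> gives (Ax)^T y = x^T (A^*) y, i.e. x^T A^T y = x^T (A^*) y. Since this holds for all x, y, we must have A^* = A^T. Therefore
A^* =
[[-3, -2, -2],
 [-1, -1, 1],
 [1, 2, -3]].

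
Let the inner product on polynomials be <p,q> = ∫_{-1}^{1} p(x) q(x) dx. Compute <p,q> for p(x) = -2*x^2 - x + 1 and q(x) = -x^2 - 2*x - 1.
<p,q> = 4/5

Expand the product: p(x)·q(x) = 2*x^4 + 5*x^3 + 3*x^2 - x - 1.
∫_{-1}^{1} of each monomial x^k gives [2/(k+1) if k even, 0 if k odd]. Integrating term-by-term (or equivalently evaluating the antiderivative F(x) = 2*x^5/5 + 5*x^4/4 + x^3 - x^2/2 - x at the endpoints):
  F(1) − F(−1) = 23/20 − (7/20) = 4/5.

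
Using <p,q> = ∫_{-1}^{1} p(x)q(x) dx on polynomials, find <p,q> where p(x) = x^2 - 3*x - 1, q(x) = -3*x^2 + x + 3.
<p,q> = -26/5

Expand the product: p(x)·q(x) = -3*x^4 + 10*x^3 + 3*x^2 - 10*x - 3.
∫_{-1}^{1} of each monomial x^k gives [2/(k+1) if k even, 0 if k odd]. Integrating term-by-term (or equivalently evaluating the antiderivative F(x) = -3*x^5/5 + 5*x^4/2 + x^3 - 5*x^2 - 3*x at the endpoints):
  F(1) − F(−1) = -51/10 − (1/10) = -26/5.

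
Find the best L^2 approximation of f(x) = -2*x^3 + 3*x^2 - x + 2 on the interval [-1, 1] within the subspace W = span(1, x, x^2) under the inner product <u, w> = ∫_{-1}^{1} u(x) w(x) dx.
g(x) = 3*x^2 - 11*x/5 + 2

The best approximation g ∈ W is the orthogonal projection of f onto W. Writing g = a_0 + a_1 x + a_2 x^2, the coefficients solve the normal equations G · a = b where
  G_{ij} = <φ_i, φ_j> and b_i = <f, φ_i>, with φ_0 = 1, φ_1 = x, φ_2 = x^2.
G =
  [2, 0, 2/3]
  [0, 2/3, 0]
  [2/3, 0, 2/5],
b = (6, -22/15, 38/15).
Solving gives a_0 = 2, a_1 = -11/5, a_2 = 3, so
  g(x) = 3*x^2 - 11*x/5 + 2.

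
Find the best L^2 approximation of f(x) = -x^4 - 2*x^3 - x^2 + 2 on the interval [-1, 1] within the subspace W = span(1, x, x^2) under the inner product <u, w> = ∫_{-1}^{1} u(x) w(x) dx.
g(x) = -13*x^2/7 - 6*x/5 + 73/35

The best approximation g ∈ W is the orthogonal projection of f onto W. Writing g = a_0 + a_1 x + a_2 x^2, the coefficients solve the normal equations G · a = b where
  G_{ij} = <φ_i, φ_j> and b_i = <f, φ_i>, with φ_0 = 1, φ_1 = x, φ_2 = x^2.
G =
  [2, 0, 2/3]
  [0, 2/3, 0]
  [2/3, 0, 2/5],
b = (44/15, -4/5, 68/105).
Solving gives a_0 = 73/35, a_1 = -6/5, a_2 = -13/7, so
  g(x) = -13*x^2/7 - 6*x/5 + 73/35.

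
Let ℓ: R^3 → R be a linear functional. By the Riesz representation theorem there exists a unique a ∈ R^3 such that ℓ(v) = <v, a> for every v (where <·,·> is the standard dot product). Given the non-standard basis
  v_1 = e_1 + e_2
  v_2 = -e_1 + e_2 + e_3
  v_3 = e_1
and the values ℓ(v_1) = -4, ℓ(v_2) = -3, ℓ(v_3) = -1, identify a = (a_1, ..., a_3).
a = (-1, -3, -1)

Write a = (a_1, ..., a_3) in the standard basis. For each basis vector v_i, ℓ(v_i) = <v_i, a> is a linear equation in the a_j's. Collect the n equations into a matrix system V a = ℓ, where row i of V is v_i (expressed in the standard basis). Since V is invertible (lower-triangular with 1s on the diagonal, up to permutation), solve by back-substitution:
  V =
[[1, 1, 0],
 [-1, 1, 1],
 [1, 0, 0]]
  V a = (-4, -3, -1)
Solving gives a = (-1, -3, -1).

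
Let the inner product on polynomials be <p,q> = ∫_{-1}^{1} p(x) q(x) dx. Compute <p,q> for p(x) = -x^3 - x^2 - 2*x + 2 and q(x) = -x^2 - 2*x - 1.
<p,q> = -4/5

Expand the product: p(x)·q(x) = x^5 + 3*x^4 + 5*x^3 + 3*x^2 - 2*x - 2.
∫_{-1}^{1} of each monomial x^k gives [2/(k+1) if k even, 0 if k odd]. Integrating term-by-term (or equivalently evaluating the antiderivative F(x) = x^6/6 + 3*x^5/5 + 5*x^4/4 + x^3 - x^2 - 2*x at the endpoints):
  F(1) − F(−1) = 1/60 − (49/60) = -4/5.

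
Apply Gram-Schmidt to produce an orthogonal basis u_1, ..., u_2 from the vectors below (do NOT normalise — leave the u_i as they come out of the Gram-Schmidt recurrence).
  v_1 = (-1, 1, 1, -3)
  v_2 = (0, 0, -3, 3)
Orthogonal basis:
  u_1 = (-1, 1, 1, -3)
  u_2 = (-1, 1, -2, 0)

Apply the Gram-Schmidt recurrence
  u_1 = v_1
  u_i = v_i − Σ_{j<i} ((v_i · u_j) / (u_j · u_j)) · u_j.

Step by step this gives:
  u_1 = (-1, 1, 1, -3)
  u_2 = (-1, 1, -2, 0)

Orthogonality check:
  u_2 · u_1 = 0 (should be 0)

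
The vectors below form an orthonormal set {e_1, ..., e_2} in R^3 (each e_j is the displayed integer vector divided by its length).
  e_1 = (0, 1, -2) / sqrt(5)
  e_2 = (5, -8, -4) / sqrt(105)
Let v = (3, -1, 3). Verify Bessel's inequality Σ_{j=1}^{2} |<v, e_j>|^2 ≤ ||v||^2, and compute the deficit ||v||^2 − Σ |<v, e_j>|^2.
Σ |<v, e_j>|^2 = 230/21; ||v||^2 = 19; deficit = 169/21

Write each e_j = u_j / sqrt(<u_j, u_j>) where u_j is the displayed integer vector. Then <v, e_j> = <v, u_j> / sqrt(<u_j, u_j>), so |<v, e_j>|^2 = <v, u_j>^2 / <u_j, u_j>.
Coefficients: <v, e_1> = -7/sqrt(5), <v, e_2> = 11/sqrt(105).
Square and sum: Σ |<v, e_j>|^2 = 230/21.
Compute ||v||^2 = v·v = 19.
Deficit = 19 − 230/21 = 169/21 ≥ 0, confirming Bessel's inequality. (The deficit equals ||v − Σ <v,e_j> e_j||^2, the squared distance from v to span{e_j}.)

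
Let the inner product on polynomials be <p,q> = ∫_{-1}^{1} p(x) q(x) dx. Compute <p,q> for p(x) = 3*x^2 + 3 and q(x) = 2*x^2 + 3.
<p,q> = 152/5

Expand the product: p(x)·q(x) = 6*x^4 + 15*x^2 + 9.
∫_{-1}^{1} of each monomial x^k gives [2/(k+1) if k even, 0 if k odd]. Integrating term-by-term (or equivalently evaluating the antiderivative F(x) = 6*x^5/5 + 5*x^3 + 9*x at the endpoints):
  F(1) − F(−1) = 76/5 − (-76/5) = 152/5.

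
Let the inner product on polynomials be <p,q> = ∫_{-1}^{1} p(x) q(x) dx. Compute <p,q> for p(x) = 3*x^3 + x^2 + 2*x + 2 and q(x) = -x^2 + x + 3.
<p,q> = 74/5

Expand the product: p(x)·q(x) = -3*x^5 + 2*x^4 + 8*x^3 + 3*x^2 + 8*x + 6.
∫_{-1}^{1} of each monomial x^k gives [2/(k+1) if k even, 0 if k odd]. Integrating term-by-term (or equivalently evaluating the antiderivative F(x) = -x^6/2 + 2*x^5/5 + 2*x^4 + x^3 + 4*x^2 + 6*x at the endpoints):
  F(1) − F(−1) = 129/10 − (-19/10) = 74/5.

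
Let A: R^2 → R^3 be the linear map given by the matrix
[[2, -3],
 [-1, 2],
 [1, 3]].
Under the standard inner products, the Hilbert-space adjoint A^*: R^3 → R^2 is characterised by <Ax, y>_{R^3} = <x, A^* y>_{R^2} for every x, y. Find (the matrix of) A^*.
A^* = A^T =
[[2, -1, 1],
 [-3, 2, 3]]

For real matrices with standard dot products, the defining identity <Ax, y> = <x, A^* y> gives (Ax)^T y = x^T (A^*) y, i.e. x^T A^T y = x^T (A^*) y. Since this holds for all x, y, we must have A^* = A^T. Therefore
A^* =
[[2, -1, 1],
 [-3, 2, 3]].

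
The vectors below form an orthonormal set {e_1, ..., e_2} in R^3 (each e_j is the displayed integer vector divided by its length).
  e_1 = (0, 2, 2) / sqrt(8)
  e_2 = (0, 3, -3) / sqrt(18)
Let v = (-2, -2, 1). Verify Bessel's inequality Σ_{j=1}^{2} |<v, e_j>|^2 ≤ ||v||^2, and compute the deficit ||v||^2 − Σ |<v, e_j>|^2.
Σ |<v, e_j>|^2 = 5; ||v||^2 = 9; deficit = 4

Write each e_j = u_j / sqrt(<u_j, u_j>) where u_j is the displayed integer vector. Then <v, e_j> = <v, u_j> / sqrt(<u_j, u_j>), so |<v, e_j>|^2 = <v, u_j>^2 / <u_j, u_j>.
Coefficients: <v, e_1> = -2/sqrt(8), <v, e_2> = -9/sqrt(18).
Square and sum: Σ |<v, e_j>|^2 = 5.
Compute ||v||^2 = v·v = 9.
Deficit = 9 − 5 = 4 ≥ 0, confirming Bessel's inequality. (The deficit equals ||v − Σ <v,e_j> e_j||^2, the squared distance from v to span{e_j}.)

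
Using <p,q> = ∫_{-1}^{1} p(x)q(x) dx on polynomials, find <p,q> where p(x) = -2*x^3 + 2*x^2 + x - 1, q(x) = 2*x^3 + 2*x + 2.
<p,q> = -68/35

Expand the product: p(x)·q(x) = -4*x^6 + 4*x^5 - 2*x^4 - 2*x^3 + 6*x^2 - 2.
∫_{-1}^{1} of each monomial x^k gives [2/(k+1) if k even, 0 if k odd]. Integrating term-by-term (or equivalently evaluating the antiderivative F(x) = -4*x^7/7 + 2*x^6/3 - 2*x^5/5 - x^4/2 + 2*x^3 - 2*x at the endpoints):
  F(1) − F(−1) = -169/210 − (239/210) = -68/35.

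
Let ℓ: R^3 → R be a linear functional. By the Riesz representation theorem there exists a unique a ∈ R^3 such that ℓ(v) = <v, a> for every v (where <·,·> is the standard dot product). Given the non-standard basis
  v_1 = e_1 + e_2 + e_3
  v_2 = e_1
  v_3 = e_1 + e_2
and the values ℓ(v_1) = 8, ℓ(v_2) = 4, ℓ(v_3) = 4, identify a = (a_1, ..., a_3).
a = (4, 0, 4)

Write a = (a_1, ..., a_3) in the standard basis. For each basis vector v_i, ℓ(v_i) = <v_i, a> is a linear equation in the a_j's. Collect the n equations into a matrix system V a = ℓ, where row i of V is v_i (expressed in the standard basis). Since V is invertible (lower-triangular with 1s on the diagonal, up to permutation), solve by back-substitution:
  V =
[[1, 1, 1],
 [1, 0, 0],
 [1, 1, 0]]
  V a = (8, 4, 4)
Solving gives a = (4, 0, 4).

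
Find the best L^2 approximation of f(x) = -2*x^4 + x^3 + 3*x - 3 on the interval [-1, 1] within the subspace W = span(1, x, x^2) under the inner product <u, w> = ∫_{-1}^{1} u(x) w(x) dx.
g(x) = -12*x^2/7 + 18*x/5 - 99/35

The best approximation g ∈ W is the orthogonal projection of f onto W. Writing g = a_0 + a_1 x + a_2 x^2, the coefficients solve the normal equations G · a = b where
  G_{ij} = <φ_i, φ_j> and b_i = <f, φ_i>, with φ_0 = 1, φ_1 = x, φ_2 = x^2.
G =
  [2, 0, 2/3]
  [0, 2/3, 0]
  [2/3, 0, 2/5],
b = (-34/5, 12/5, -18/7).
Solving gives a_0 = -99/35, a_1 = 18/5, a_2 = -12/7, so
  g(x) = -12*x^2/7 + 18*x/5 - 99/35.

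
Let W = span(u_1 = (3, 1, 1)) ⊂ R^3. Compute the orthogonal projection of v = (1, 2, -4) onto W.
proj_W(v) = (3/11, 1/11, 1/11)

Set up U = [u_1 | ... | u_1] ∈ R^(3×1). The projector onto W = col(U) is P = U (U^T U)^(-1) U^T.
Compute U^T U =
  [11],
and U^T v = (1).
Solve U^T U · c = U^T v for the coefficients: c = (1/11). The projection is proj_W(v) = U c.
Check: (v - proj_W(v)) · u_1 = 0  (should be 0).
Result: proj_W(v) = (3/11, 1/11, 1/11).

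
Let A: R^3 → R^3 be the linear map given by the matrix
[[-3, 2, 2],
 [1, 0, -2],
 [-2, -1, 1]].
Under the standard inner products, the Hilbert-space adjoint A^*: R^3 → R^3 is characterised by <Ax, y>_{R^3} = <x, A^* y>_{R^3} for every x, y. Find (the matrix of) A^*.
A^* = A^T =
[[-3, 1, -2],
 [2, 0, -1],
 [2, -2, 1]]

For real matrices with standard dot products, the defining identity <Ax, y> = <x, A^* y> gives (Ax)^T y = x^T (A^*) y, i.e. x^T A^T y = x^T (A^*) y. Since this holds for all x, y, we must have A^* = A^T. Therefore
A^* =
[[-3, 1, -2],
 [2, 0, -1],
 [2, -2, 1]].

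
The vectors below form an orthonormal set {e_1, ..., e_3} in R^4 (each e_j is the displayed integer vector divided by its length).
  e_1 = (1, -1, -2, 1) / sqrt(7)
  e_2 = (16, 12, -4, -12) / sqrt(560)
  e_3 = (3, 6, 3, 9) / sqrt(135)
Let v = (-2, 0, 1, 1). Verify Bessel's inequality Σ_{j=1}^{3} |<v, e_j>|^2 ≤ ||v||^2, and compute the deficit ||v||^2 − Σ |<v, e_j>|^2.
Σ |<v, e_j>|^2 = 17/3; ||v||^2 = 6; deficit = 1/3

Write each e_j = u_j / sqrt(<u_j, u_j>) where u_j is the displayed integer vector. Then <v, e_j> = <v, u_j> / sqrt(<u_j, u_j>), so |<v, e_j>|^2 = <v, u_j>^2 / <u_j, u_j>.
Coefficients: <v, e_1> = -3/sqrt(7), <v, e_2> = -48/sqrt(560), <v, e_3> = 6/sqrt(135).
Square and sum: Σ |<v, e_j>|^2 = 17/3.
Compute ||v||^2 = v·v = 6.
Deficit = 6 − 17/3 = 1/3 ≥ 0, confirming Bessel's inequality. (The deficit equals ||v − Σ <v,e_j> e_j||^2, the squared distance from v to span{e_j}.)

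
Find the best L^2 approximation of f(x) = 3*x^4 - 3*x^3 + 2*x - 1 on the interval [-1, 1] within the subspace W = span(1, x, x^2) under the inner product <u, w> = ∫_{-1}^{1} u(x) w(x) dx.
g(x) = 18*x^2/7 + x/5 - 44/35

The best approximation g ∈ W is the orthogonal projection of f onto W. Writing g = a_0 + a_1 x + a_2 x^2, the coefficients solve the normal equations G · a = b where
  G_{ij} = <φ_i, φ_j> and b_i = <f, φ_i>, with φ_0 = 1, φ_1 = x, φ_2 = x^2.
G =
  [2, 0, 2/3]
  [0, 2/3, 0]
  [2/3, 0, 2/5],
b = (-4/5, 2/15, 4/21).
Solving gives a_0 = -44/35, a_1 = 1/5, a_2 = 18/7, so
  g(x) = 18*x^2/7 + x/5 - 44/35.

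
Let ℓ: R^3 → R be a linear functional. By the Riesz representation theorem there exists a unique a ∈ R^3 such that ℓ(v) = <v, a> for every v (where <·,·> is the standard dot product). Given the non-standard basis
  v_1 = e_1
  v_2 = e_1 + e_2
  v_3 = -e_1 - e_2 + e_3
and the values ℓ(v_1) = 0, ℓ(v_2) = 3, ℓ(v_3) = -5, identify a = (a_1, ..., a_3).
a = (0, 3, -2)

Write a = (a_1, ..., a_3) in the standard basis. For each basis vector v_i, ℓ(v_i) = <v_i, a> is a linear equation in the a_j's. Collect the n equations into a matrix system V a = ℓ, where row i of V is v_i (expressed in the standard basis). Since V is invertible (lower-triangular with 1s on the diagonal, up to permutation), solve by back-substitution:
  V =
[[1, 0, 0],
 [1, 1, 0],
 [-1, -1, 1]]
  V a = (0, 3, -5)
Solving gives a = (0, 3, -2).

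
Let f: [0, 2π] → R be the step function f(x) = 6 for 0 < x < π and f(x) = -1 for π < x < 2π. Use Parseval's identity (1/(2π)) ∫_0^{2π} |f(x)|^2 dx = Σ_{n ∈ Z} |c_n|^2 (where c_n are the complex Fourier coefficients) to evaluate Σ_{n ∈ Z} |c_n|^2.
Σ |c_n|^2 = 37/2

Parseval equates the L^2 energy of f (normalised by 1/(2π)) with the ℓ^2 sum of its Fourier coefficients: (1/(2π)) ∫_0^{2π} |f|^2 = Σ |c_n|^2.
Compute the left side: (1/(2π)) [∫_0^π 6^2 dx + ∫_π^{2π} (-1)^2 dx] = (1/(2π)) · (36π + 1π) = (36 + 1)/2 = 37/2.
So Σ_{n ∈ Z} |c_n|^2 = 37/2.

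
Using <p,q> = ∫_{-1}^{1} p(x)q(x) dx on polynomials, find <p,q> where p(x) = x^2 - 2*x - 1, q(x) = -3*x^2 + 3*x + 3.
<p,q> = -36/5

Expand the product: p(x)·q(x) = -3*x^4 + 9*x^3 - 9*x - 3.
∫_{-1}^{1} of each monomial x^k gives [2/(k+1) if k even, 0 if k odd]. Integrating term-by-term (or equivalently evaluating the antiderivative F(x) = -3*x^5/5 + 9*x^4/4 - 9*x^2/2 - 3*x at the endpoints):
  F(1) − F(−1) = -117/20 − (27/20) = -36/5.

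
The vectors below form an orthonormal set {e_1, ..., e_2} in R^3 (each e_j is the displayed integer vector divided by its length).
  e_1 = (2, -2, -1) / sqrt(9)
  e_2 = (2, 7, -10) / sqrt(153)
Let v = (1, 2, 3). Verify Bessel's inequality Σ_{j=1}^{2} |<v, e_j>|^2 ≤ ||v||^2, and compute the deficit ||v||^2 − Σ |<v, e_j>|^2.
Σ |<v, e_j>|^2 = 69/17; ||v||^2 = 14; deficit = 169/17

Write each e_j = u_j / sqrt(<u_j, u_j>) where u_j is the displayed integer vector. Then <v, e_j> = <v, u_j> / sqrt(<u_j, u_j>), so |<v, e_j>|^2 = <v, u_j>^2 / <u_j, u_j>.
Coefficients: <v, e_1> = -5/sqrt(9), <v, e_2> = -14/sqrt(153).
Square and sum: Σ |<v, e_j>|^2 = 69/17.
Compute ||v||^2 = v·v = 14.
Deficit = 14 − 69/17 = 169/17 ≥ 0, confirming Bessel's inequality. (The deficit equals ||v − Σ <v,e_j> e_j||^2, the squared distance from v to span{e_j}.)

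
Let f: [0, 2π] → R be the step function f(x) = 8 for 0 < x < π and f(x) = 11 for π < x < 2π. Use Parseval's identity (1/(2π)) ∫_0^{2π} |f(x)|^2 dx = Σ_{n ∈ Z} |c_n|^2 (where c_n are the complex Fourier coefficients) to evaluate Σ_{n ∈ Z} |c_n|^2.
Σ |c_n|^2 = 185/2

Parseval equates the L^2 energy of f (normalised by 1/(2π)) with the ℓ^2 sum of its Fourier coefficients: (1/(2π)) ∫_0^{2π} |f|^2 = Σ |c_n|^2.
Compute the left side: (1/(2π)) [∫_0^π 8^2 dx + ∫_π^{2π} 11^2 dx] = (1/(2π)) · (64π + 121π) = (64 + 121)/2 = 185/2.
So Σ_{n ∈ Z} |c_n|^2 = 185/2.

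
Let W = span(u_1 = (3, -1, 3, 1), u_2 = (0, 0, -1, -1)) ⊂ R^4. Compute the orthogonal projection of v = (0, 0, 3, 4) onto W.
proj_W(v) = (-1/4, 1/12, 41/12, 43/12)

Set up U = [u_1 | ... | u_2] ∈ R^(4×2). The projector onto W = col(U) is P = U (U^T U)^(-1) U^T.
Compute U^T U =
  [20, -4]
  [-4, 2],
and U^T v = (13, -7).
Solve U^T U · c = U^T v for the coefficients: c = (-1/12, -11/3). The projection is proj_W(v) = U c.
Check: (v - proj_W(v)) · u_1 = 0  (should be 0).
Check: (v - proj_W(v)) · u_2 = 0  (should be 0).
Result: proj_W(v) = (-1/4, 1/12, 41/12, 43/12).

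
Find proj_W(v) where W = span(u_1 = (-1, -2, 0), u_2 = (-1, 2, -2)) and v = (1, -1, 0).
proj_W(v) = (1/3, -2/3, 2/3)

Set up U = [u_1 | ... | u_2] ∈ R^(3×2). The projector onto W = col(U) is P = U (U^T U)^(-1) U^T.
Compute U^T U =
  [5, -3]
  [-3, 9],
and U^T v = (1, -3).
Solve U^T U · c = U^T v for the coefficients: c = (0, -1/3). The projection is proj_W(v) = U c.
Check: (v - proj_W(v)) · u_1 = 0  (should be 0).
Check: (v - proj_W(v)) · u_2 = 0  (should be 0).
Result: proj_W(v) = (1/3, -2/3, 2/3).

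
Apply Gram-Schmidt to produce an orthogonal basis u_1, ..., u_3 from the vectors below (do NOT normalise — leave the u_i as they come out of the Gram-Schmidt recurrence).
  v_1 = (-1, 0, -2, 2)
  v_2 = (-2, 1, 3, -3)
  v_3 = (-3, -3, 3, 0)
Orthogonal basis:
  u_1 = (-1, 0, -2, 2)
  u_2 = (-28/9, 1, 7/9, -7/9)
  u_3 = (-114/107, -399/107, 189/107, 132/107)

Apply the Gram-Schmidt recurrence
  u_1 = v_1
  u_i = v_i − Σ_{j<i} ((v_i · u_j) / (u_j · u_j)) · u_j.

Step by step this gives:
  u_1 = (-1, 0, -2, 2)
  u_2 = (-28/9, 1, 7/9, -7/9)
  u_3 = (-114/107, -399/107, 189/107, 132/107)

Orthogonality check:
  u_2 · u_1 = 0 (should be 0)
  u_3 · u_1 = 0 (should be 0)
  u_3 · u_2 = 0 (should be 0)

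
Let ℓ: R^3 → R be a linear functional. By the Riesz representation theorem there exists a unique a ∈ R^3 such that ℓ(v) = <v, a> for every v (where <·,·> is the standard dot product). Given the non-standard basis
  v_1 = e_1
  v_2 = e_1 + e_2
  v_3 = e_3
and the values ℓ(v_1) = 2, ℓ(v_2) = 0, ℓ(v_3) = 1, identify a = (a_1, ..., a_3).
a = (2, -2, 1)

Write a = (a_1, ..., a_3) in the standard basis. For each basis vector v_i, ℓ(v_i) = <v_i, a> is a linear equation in the a_j's. Collect the n equations into a matrix system V a = ℓ, where row i of V is v_i (expressed in the standard basis). Since V is invertible (lower-triangular with 1s on the diagonal, up to permutation), solve by back-substitution:
  V =
[[1, 0, 0],
 [1, 1, 0],
 [0, 0, 1]]
  V a = (2, 0, 1)
Solving gives a = (2, -2, 1).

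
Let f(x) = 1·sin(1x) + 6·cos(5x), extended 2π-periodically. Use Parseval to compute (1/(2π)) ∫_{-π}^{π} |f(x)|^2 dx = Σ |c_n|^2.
Σ |c_n|^2 = 37/2

Expand |f|^2 and use orthogonality of {sin(nx), cos(mx)} on [-π, π]:
  ∫_{-π}^{π} sin(nx)^2 dx = π, ∫ cos(mx)^2 dx = π, and cross terms integrate to 0.
So ∫_{-π}^{π} f(x)^2 dx = 1^2 · π + 6^2 · π = (1 + 36)π.
Divide by 2π: (1 + 36)/2 = 37/2.
By Parseval, this equals Σ |c_n|^2.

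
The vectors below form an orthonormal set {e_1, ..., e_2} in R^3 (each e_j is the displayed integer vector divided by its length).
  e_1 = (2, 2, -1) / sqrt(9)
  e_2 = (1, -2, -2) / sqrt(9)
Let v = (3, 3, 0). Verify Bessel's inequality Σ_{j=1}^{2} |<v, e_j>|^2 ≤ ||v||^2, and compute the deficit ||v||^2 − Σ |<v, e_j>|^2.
Σ |<v, e_j>|^2 = 17; ||v||^2 = 18; deficit = 1

Write each e_j = u_j / sqrt(<u_j, u_j>) where u_j is the displayed integer vector. Then <v, e_j> = <v, u_j> / sqrt(<u_j, u_j>), so |<v, e_j>|^2 = <v, u_j>^2 / <u_j, u_j>.
Coefficients: <v, e_1> = 12/sqrt(9), <v, e_2> = -3/sqrt(9).
Square and sum: Σ |<v, e_j>|^2 = 17.
Compute ||v||^2 = v·v = 18.
Deficit = 18 − 17 = 1 ≥ 0, confirming Bessel's inequality. (The deficit equals ||v − Σ <v,e_j> e_j||^2, the squared distance from v to span{e_j}.)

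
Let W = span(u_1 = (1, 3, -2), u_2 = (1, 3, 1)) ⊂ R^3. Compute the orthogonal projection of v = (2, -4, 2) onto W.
proj_W(v) = (-1, -3, 2)

Set up U = [u_1 | ... | u_2] ∈ R^(3×2). The projector onto W = col(U) is P = U (U^T U)^(-1) U^T.
Compute U^T U =
  [14, 8]
  [8, 11],
and U^T v = (-14, -8).
Solve U^T U · c = U^T v for the coefficients: c = (-1, 0). The projection is proj_W(v) = U c.
Check: (v - proj_W(v)) · u_1 = 0  (should be 0).
Check: (v - proj_W(v)) · u_2 = 0  (should be 0).
Result: proj_W(v) = (-1, -3, 2).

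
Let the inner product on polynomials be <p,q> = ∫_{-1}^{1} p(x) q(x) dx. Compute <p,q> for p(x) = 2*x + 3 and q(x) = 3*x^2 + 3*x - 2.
<p,q> = -2

Expand the product: p(x)·q(x) = 6*x^3 + 15*x^2 + 5*x - 6.
∫_{-1}^{1} of each monomial x^k gives [2/(k+1) if k even, 0 if k odd]. Integrating term-by-term (or equivalently evaluating the antiderivative F(x) = 3*x^4/2 + 5*x^3 + 5*x^2/2 - 6*x at the endpoints):
  F(1) − F(−1) = 3 − (5) = -2.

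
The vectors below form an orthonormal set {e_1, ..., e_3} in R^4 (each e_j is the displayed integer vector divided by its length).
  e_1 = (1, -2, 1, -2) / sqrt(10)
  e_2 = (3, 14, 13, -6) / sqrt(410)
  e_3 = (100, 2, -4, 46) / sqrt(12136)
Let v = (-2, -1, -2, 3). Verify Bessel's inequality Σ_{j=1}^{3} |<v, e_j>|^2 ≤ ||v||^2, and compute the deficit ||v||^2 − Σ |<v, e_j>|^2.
Σ |<v, e_j>|^2 = 616/37; ||v||^2 = 18; deficit = 50/37

Write each e_j = u_j / sqrt(<u_j, u_j>) where u_j is the displayed integer vector. Then <v, e_j> = <v, u_j> / sqrt(<u_j, u_j>), so |<v, e_j>|^2 = <v, u_j>^2 / <u_j, u_j>.
Coefficients: <v, e_1> = -8/sqrt(10), <v, e_2> = -64/sqrt(410), <v, e_3> = -56/sqrt(12136).
Square and sum: Σ |<v, e_j>|^2 = 616/37.
Compute ||v||^2 = v·v = 18.
Deficit = 18 − 616/37 = 50/37 ≥ 0, confirming Bessel's inequality. (The deficit equals ||v − Σ <v,e_j> e_j||^2, the squared distance from v to span{e_j}.)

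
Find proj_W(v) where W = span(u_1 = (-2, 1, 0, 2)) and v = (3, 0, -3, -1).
proj_W(v) = (16/9, -8/9, 0, -16/9)

Set up U = [u_1 | ... | u_1] ∈ R^(4×1). The projector onto W = col(U) is P = U (U^T U)^(-1) U^T.
Compute U^T U =
  [9],
and U^T v = (-8).
Solve U^T U · c = U^T v for the coefficients: c = (-8/9). The projection is proj_W(v) = U c.
Check: (v - proj_W(v)) · u_1 = 0  (should be 0).
Result: proj_W(v) = (16/9, -8/9, 0, -16/9).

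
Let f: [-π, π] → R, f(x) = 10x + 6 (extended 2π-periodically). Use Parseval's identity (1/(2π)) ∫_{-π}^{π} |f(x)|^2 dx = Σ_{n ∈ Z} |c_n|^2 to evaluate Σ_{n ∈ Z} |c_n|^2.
Σ |c_n|^2 = 100π^2/3 + 36

Expand and integrate term by term over [-π, π]:
  ∫ (10x)^2 dx = 100·(2π^3/3); ∫ 2·10·(6)·x dx = 0 (odd integrand); ∫ 6^2 dx = 36·2π.
So (1/(2π)) ∫_{-π}^{π} (10x + 6)^2 dx = 100π^2/3 + 36 = 100π^2/3 + 36.
Parseval ⇒ Σ |c_n|^2 = 100π^2/3 + 36.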